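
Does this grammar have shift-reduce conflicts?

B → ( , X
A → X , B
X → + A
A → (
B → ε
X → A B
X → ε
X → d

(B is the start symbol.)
Augment with B' → B and build the canonical LR(0) collection (I0 = CLOSURE({[B' → . B]}), then GOTO on every symbol after a dot until no new states appear). It has 14 states:
  I0: { [B → . ( , X], [B → .], [B' → . B] }  — shift, reduce
  I1: { [B → ( . , X] }  — shift
  I2: { [B' → B .] }  — accept
  I3: { [A → . (], [A → . X , B], [B → ( , . X], [X → . + A], [X → . A B], [X → . d], [X → .] }  — shift, reduce
  I4: { [A → ( .] }  — reduce
  I5: { [A → . (], [A → . X , B], [X → + . A], [X → . + A], [X → . A B], [X → . d], [X → .] }  — shift, reduce
  I6: { [B → . ( , X], [B → .], [X → A . B] }  — shift, reduce
  I7: { [A → X . , B], [B → ( , X .] }  — shift, reduce
  I8: { [X → d .] }  — reduce
  I9: { [A → X , . B], [B → . ( , X], [B → .] }  — shift, reduce
  I10: { [A → X , B .] }  — reduce
  I11: { [X → A B .] }  — reduce
  I12: { [B → . ( , X], [B → .], [X → + A .], [X → A . B] }  — shift, 2 reduces
  I13: { [A → X . , B] }  — shift

I0 contains reduce item [B → .] and shift item [B → . ( , X] — shift-reduce conflict.
I3 contains reduce item [X → .] and shift items [A → . (], [X → . + A], [X → . d] — shift-reduce conflict.
I5 contains reduce item [X → .] and shift items [A → . (], [X → . + A], [X → . d] — shift-reduce conflict.
I6 contains reduce item [B → .] and shift item [B → . ( , X] — shift-reduce conflict.
I7 contains reduce item [B → ( , X .] and shift item [A → X . , B] — shift-reduce conflict.
I9 contains reduce item [B → .] and shift item [B → . ( , X] — shift-reduce conflict.
I12 contains reduce items [B → .], [X → + A .] and shift item [B → . ( , X] — shift-reduce conflict.

Answer: Yes — I0: [B → .] vs [B → . ( , X]; I3: [X → .] vs [A → . (]; I5: [X → .] vs [A → . (]; I6: [B → .] vs [B → . ( , X]; I7: [B → ( , X .] vs [A → X . , B]; I9: [B → .] vs [B → . ( , X]; I12: [B → .] vs [B → . ( , X]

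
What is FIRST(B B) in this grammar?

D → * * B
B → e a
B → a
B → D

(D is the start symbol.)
{ '*', 'a', 'e' }

FIRST sets of the non-terminals involved (from the grammar, by fixed-point iteration):
  FIRST(B) = { '*', 'a', 'e' }

To compute FIRST(B B), process the symbols left to right:
Symbol B is a non-terminal. Add FIRST(B) \ {ε} = { '*', 'a', 'e' }
B is not nullable (ε ∉ FIRST(B)), so stop here.
FIRST(B B) = { '*', 'a', 'e' }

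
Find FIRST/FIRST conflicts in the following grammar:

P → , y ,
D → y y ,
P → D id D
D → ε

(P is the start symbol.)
A FIRST/FIRST conflict occurs when two productions N → α and N → β for the same non-terminal have FIRST(α) ∩ FIRST(β) ≠ ∅ (with ε ∈ FIRST of a nullable right-hand side, so two nullable alternatives also conflict).

FIRST sets of the non-terminals at (or reachable through a nullable prefix from) the front of some alternative:
  FIRST(D) = { 'y', ε }

Productions for P:
  P → , y ,: FIRST = { ',' }
  P → D id D: FIRST = { 'id', 'y' }
Productions for D:
  D → y y ,: FIRST = { 'y' }
  D → ε: FIRST = { ε }

All alternatives of each non-terminal have pairwise disjoint FIRST sets.

Answer: No FIRST/FIRST conflicts.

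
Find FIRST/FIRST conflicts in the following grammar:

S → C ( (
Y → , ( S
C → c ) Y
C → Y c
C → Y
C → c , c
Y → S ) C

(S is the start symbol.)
Yes. Y → ',' '(' S / Y → S ')' C on { ',' }; C → c ')' Y / C → Y c on { 'c' }; C → c ')' Y / C → Y on { 'c' }; C → c ')' Y / C → c ',' c on { 'c' }; C → Y c / C → Y on { ',', 'c' }; C → Y c / C → c ',' c on { 'c' }; C → Y / C → c ',' c on { 'c' }

FIRST sets of the non-terminals at (or reachable through a nullable prefix from) the front of some alternative:
  FIRST(S) = { ',', 'c' }
  FIRST(Y) = { ',', 'c' }

Productions for Y:
  Y → , ( S: FIRST = { ',' }
  Y → S ) C: FIRST = { ',', 'c' }
Productions for C:
  C → c ) Y: FIRST = { 'c' }
  C → Y c: FIRST = { ',', 'c' }
  C → Y: FIRST = { ',', 'c' }
  C → c , c: FIRST = { 'c' }
S has only one production, so no FIRST/FIRST conflict is possible there.

Conflict for Y: Y → , ( S and Y → S ) C
  Overlap: { ',' }
Conflict for C: C → c ) Y and C → Y c
  Overlap: { 'c' }
Conflict for C: C → c ) Y and C → Y
  Overlap: { 'c' }
Conflict for C: C → c ) Y and C → c , c
  Overlap: { 'c' }
Conflict for C: C → Y c and C → Y
  Overlap: { ',', 'c' }
Conflict for C: C → Y c and C → c , c
  Overlap: { 'c' }
Conflict for C: C → Y and C → c , c
  Overlap: { 'c' }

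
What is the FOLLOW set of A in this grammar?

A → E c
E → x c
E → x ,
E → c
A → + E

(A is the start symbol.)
A is the start symbol, so $ ∈ FOLLOW(A).
A does not occur on any right-hand side.

Taking the union: FOLLOW(A) = { $ }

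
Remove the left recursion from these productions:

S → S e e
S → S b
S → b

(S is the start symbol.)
S → b S'
S' → e e S'
S' → b S'
S' → ε

S is directly left-recursive. The standard transformation for
  A → A α₁ | ... | A α_m | β₁ | ... | β_n
is
  A  → β₁ A' | ... | β_n A'
  A' → α₁ A' | ... | α_m A' | ε

S → b becomes S → b S'
S → S e e becomes S' → e e S'
S → S b becomes S' → b S'
Add S' → ε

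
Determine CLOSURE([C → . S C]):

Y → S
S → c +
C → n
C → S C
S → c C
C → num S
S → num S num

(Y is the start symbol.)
To compute CLOSURE, for each item [A → α.Bβ] where B is a non-terminal, add [B → .γ] for all productions B → γ; repeat for the newly added items until nothing changes.

Start with: [C → . S C]
  [C → . S C] has the dot before S: add [S → . c +], [S → . c C], [S → . num S num]
No further items can be added.

CLOSURE = { [C → . S C], [S → . c +], [S → . c C], [S → . num S num] }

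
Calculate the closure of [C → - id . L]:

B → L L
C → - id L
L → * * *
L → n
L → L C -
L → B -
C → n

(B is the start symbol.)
Start with: [C → - id . L]
  [C → - id . L] has the dot before L: add [L → . * * *], [L → . n], [L → . L C -], [L → . B -]
  [L → . B -] has the dot before B: add [B → . L L]
No further items can be added.

CLOSURE = { [B → . L L], [C → - id . L], [L → . * * *], [L → . B -], [L → . L C -], [L → . n] }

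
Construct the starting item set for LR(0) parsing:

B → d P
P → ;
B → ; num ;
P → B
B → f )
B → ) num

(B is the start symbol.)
{ [B → . ) num], [B → . ; num ;], [B → . d P], [B → . f )], [B' → . B] }

First, augment the grammar with B' → B
I₀ = CLOSURE({ [B' → . B] }):
  [B' → . B] has the dot before B: add [B → . d P], [B → . ; num ;], [B → . f )], [B → . ) num]
No further items can be added.

I₀ = { [B → . ) num], [B → . ; num ;], [B → . d P], [B → . f )], [B' → . B] }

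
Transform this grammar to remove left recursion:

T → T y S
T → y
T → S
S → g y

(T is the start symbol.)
T is directly left-recursive. The standard transformation for
  A → A α₁ | ... | A α_m | β₁ | ... | β_n
is
  A  → β₁ A' | ... | β_n A'
  A' → α₁ A' | ... | α_m A' | ε

T → y becomes T → y T'
T → S becomes T → S T'
T → T y S becomes T' → y S T'
Add T' → ε

Productions for other non-terminals are unchanged:
  S → g y

Resulting grammar:
T → y T'
T → S T'
T' → y S T'
T' → ε
S → g y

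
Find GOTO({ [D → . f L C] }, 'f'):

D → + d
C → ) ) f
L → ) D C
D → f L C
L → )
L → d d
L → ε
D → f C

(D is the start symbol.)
GOTO(I, 'f') = CLOSURE({ [A → αX.β] : [A → α.Xβ] ∈ I, X = 'f' })

Items with dot before 'f', with the dot advanced:
  [D → . f L C] → [D → f . L C]
Closure of the advanced items:
  [D → f . L C] has the dot before L: add [L → . ) D C], [L → . )], [L → . d d], [L → .]

GOTO = { [D → f . L C], [L → . ) D C], [L → . )], [L → . d d], [L → .] }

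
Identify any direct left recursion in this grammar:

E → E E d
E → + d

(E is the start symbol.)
Yes, E is left-recursive

E → E E d: LEFT RECURSIVE (starts with E)
E → + d: starts with '+'

The grammar has direct left recursion on: E.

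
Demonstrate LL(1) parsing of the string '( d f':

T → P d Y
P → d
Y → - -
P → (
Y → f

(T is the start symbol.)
Stack is shown with the top on the left.

Stack    Input    Action
------------------------
T $      ( d f $  output T → P d Y
P d Y $  ( d f $  output P → (
( d Y $  ( d f $  match '('
d Y $    d f $    match 'd'
Y $      f $      output Y → f
f $      f $      match 'f'
$        $        accept

The string is accepted.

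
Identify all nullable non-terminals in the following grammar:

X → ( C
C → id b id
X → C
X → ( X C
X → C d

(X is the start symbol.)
There are no ε-productions, so no non-terminal can derive ε.
No non-terminals are nullable.

Answer: None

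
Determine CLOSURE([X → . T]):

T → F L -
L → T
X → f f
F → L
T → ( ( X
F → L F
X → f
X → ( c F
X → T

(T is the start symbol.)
{ [F → . L F], [F → . L], [L → . T], [T → . ( ( X], [T → . F L -], [X → . T] }

Start with: [X → . T]
  [X → . T] has the dot before T: add [T → . F L -], [T → . ( ( X]
  [T → . F L -] has the dot before F: add [F → . L], [F → . L F]
  [F → . L] has the dot before L: add [L → . T]
No further items can be added.

CLOSURE = { [F → . L F], [F → . L], [L → . T], [T → . ( ( X], [T → . F L -], [X → . T] }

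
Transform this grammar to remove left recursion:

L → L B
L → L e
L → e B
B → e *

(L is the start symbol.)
L is directly left-recursive. The standard transformation for
  A → A α₁ | ... | A α_m | β₁ | ... | β_n
is
  A  → β₁ A' | ... | β_n A'
  A' → α₁ A' | ... | α_m A' | ε

L → e B becomes L → e B L'
L → L B becomes L' → B L'
L → L e becomes L' → e L'
Add L' → ε

Productions for other non-terminals are unchanged:
  B → e *

Resulting grammar:
L → e B L'
L' → B L'
L' → e L'
L' → ε
B → e *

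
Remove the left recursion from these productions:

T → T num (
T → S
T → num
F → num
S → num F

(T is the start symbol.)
T → S T'
T → num T'
T' → num ( T'
T' → ε
F → num
S → num F

T is directly left-recursive. The standard transformation for
  A → A α₁ | ... | A α_m | β₁ | ... | β_n
is
  A  → β₁ A' | ... | β_n A'
  A' → α₁ A' | ... | α_m A' | ε

T → S becomes T → S T'
T → num becomes T → num T'
T → T num ( becomes T' → num ( T'
Add T' → ε

Productions for other non-terminals are unchanged:
  F → num
  S → num F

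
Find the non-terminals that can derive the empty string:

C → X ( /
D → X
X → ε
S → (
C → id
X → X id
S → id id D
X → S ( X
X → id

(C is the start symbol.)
A non-terminal is nullable if it can derive ε (the empty string): either it has an ε-production, or it has a production whose right-hand side consists entirely of nullable non-terminals.

ε-productions: X → ε
So X is immediately nullable.
D → X: every symbol on the right is nullable, so D is nullable too.
No further non-terminal can be added: every production for the remaining non-terminals contains a terminal or a non-nullable non-terminal.
Nullable = { 'D', 'X' }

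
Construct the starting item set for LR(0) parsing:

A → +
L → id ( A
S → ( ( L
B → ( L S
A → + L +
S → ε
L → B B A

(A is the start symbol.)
First, augment the grammar with A' → A
I₀ = CLOSURE({ [A' → . A] }):
  [A' → . A] has the dot before A: add [A → . +], [A → . + L +]
No further items can be added.

I₀ = { [A → . + L +], [A → . +], [A' → . A] }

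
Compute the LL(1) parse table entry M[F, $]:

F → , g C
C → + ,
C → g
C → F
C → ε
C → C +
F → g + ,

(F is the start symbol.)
Empty (error entry)

To find M[F, $], we find productions for F where $ is in the predict set (PREDICT(N → α) = (FIRST(α) \ {ε}) ∪ (FOLLOW(N) if α ⇒* ε)).

F → , g C: PREDICT = { ',' }
F → g + ,: PREDICT = { 'g' }

M[F, $] is empty (no production applies)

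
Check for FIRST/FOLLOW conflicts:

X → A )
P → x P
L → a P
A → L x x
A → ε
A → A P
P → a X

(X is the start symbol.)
Nullable non-terminals: A.
FIRST sets used below: FIRST(L) = { 'a' }, FIRST(A) = { 'a', 'x', ε }, FIRST(P) = { 'a', 'x' }

A: nullable alternative(s) A → ε; FOLLOW(A) = { ')', 'a', 'x' }
  A → L x x: FIRST \ {ε} = { 'a' } — overlaps FOLLOW(A) on { 'a' }: CONFLICT
  A → ε: FIRST \ {ε} = { } — this is the only nullable alternative, skip
  A → A P: FIRST \ {ε} = { 'a', 'x' } — overlaps FOLLOW(A) on { 'a', 'x' }: CONFLICT

L, P, X have no nullable alternative, so no FIRST/FOLLOW check is needed there.

So the grammar has 2 FIRST/FOLLOW conflicts (marked CONFLICT above).

Answer: Yes. A → L x x with FOLLOW(A) on { 'a' }; A → A P with FOLLOW(A) on { 'a', 'x' }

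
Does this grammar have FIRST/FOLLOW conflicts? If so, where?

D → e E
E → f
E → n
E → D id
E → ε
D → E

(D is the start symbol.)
A FIRST/FOLLOW conflict occurs when a non-terminal N has a nullable alternative N → β (β ⇒* ε) and another alternative N → α with FIRST(α) ∩ FOLLOW(N) ≠ ∅: on such a lookahead the parser cannot decide between expanding α and letting N vanish via β.

Nullable non-terminals: D, E.
FIRST sets used below: FIRST(E) = { 'e', 'f', 'id', 'n', ε }, FIRST(D) = { 'e', 'f', 'id', 'n', ε }

D: nullable alternative(s) D → E; FOLLOW(D) = { $, 'id' }
  D → e E: FIRST \ {ε} = { 'e' } — disjoint from FOLLOW(D)
  D → E: FIRST \ {ε} = { 'e', 'f', 'id', 'n' } — this is the only nullable alternative, skip

E: nullable alternative(s) E → ε; FOLLOW(E) = { $, 'id' }
  E → f: FIRST \ {ε} = { 'f' } — disjoint from FOLLOW(E)
  E → n: FIRST \ {ε} = { 'n' } — disjoint from FOLLOW(E)
  E → D id: FIRST \ {ε} = { 'e', 'f', 'id', 'n' } — overlaps FOLLOW(E) on { 'id' }: CONFLICT
  E → ε: FIRST \ {ε} = { } — this is the only nullable alternative, skip

So the grammar has 1 FIRST/FOLLOW conflict (marked CONFLICT above).

Answer: Yes. E → D id with FOLLOW(E) on { 'id' }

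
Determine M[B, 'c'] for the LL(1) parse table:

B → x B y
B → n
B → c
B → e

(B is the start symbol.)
To find M[B, 'c'], we find productions for B where 'c' is in the predict set (PREDICT(N → α) = (FIRST(α) \ {ε}) ∪ (FOLLOW(N) if α ⇒* ε)).

B → x B y: PREDICT = { 'x' }
B → n: PREDICT = { 'n' }
B → c: PREDICT = { 'c' }
  'c' is in predict set, so this production goes in M[B, 'c']
B → e: PREDICT = { 'e' }

M[B, 'c'] = B → c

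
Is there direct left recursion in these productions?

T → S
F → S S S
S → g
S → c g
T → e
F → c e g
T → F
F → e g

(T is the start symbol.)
T → S: starts with S
F → S S S: starts with S
S → g: starts with g
S → c g: starts with c
T → e: starts with e
F → c e g: starts with c
T → F: starts with F
F → e g: starts with e

No direct left recursion found.

Answer: No direct left recursion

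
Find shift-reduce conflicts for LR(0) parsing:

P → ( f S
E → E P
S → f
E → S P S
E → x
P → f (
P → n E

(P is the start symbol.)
Augment with P' → P and build the canonical LR(0) collection (I0 = CLOSURE({[P' → . P]}), then GOTO on every symbol after a dot until no new states appear). It has 15 states:
  I0: { [P → . ( f S], [P → . f (], [P → . n E], [P' → . P] }  — shift
  I1: { [P → ( . f S] }  — shift
  I2: { [P' → P .] }  — accept
  I3: { [P → f . (] }  — shift
  I4: { [E → . E P], [E → . S P S], [E → . x], [P → n . E], [S → . f] }  — shift
  I5: { [E → E . P], [P → . ( f S], [P → . f (], [P → . n E], [P → n E .] }  — shift, reduce
  I6: { [E → S . P S], [P → . ( f S], [P → . f (], [P → . n E] }  — shift
  I7: { [S → f .] }  — reduce
  I8: { [E → x .] }  — reduce
  I9: { [E → S P . S], [S → . f] }  — shift
  I10: { [E → S P S .] }  — reduce
  I11: { [E → E P .] }  — reduce
  I12: { [P → f ( .] }  — reduce
  I13: { [P → ( f . S], [S → . f] }  — shift
  I14: { [P → ( f S .] }  — reduce

I5 contains reduce item [P → n E .] and shift items [P → . ( f S], [P → . f (], [P → . n E] — shift-reduce conflict.

Answer: Yes — I5: [P → n E .] vs [P → . ( f S]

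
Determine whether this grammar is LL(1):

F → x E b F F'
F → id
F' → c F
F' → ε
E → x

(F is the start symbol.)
A grammar is LL(1) if for each non-terminal N with multiple productions, the predict sets of those productions are pairwise disjoint, where PREDICT(N → α) = (FIRST(α) \ {ε}) ∪ (FOLLOW(N) if α ⇒* ε).

Relevant sets:
  FOLLOW(F') = { $, 'c' }

For F:
  PREDICT(F → x E b F F') = { 'x' }
  PREDICT(F → id) = { 'id' }
For F':
  PREDICT(F' → c F) = { 'c' }
  PREDICT(F' → ε) = { $, 'c' }
E has a single production, so nothing to check there.

Conflict found: Predict set conflict for F': { 'c' }
The grammar is NOT LL(1).

Answer: No. Predict set conflict for F': { 'c' }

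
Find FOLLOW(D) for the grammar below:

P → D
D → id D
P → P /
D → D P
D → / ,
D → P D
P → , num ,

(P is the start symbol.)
{ $, ',', '/', 'id' }

In P → D: D is at the end, add FOLLOW(P)
In D → id D: D is at the end; this adds FOLLOW(D) to itself — nothing new
In D → D P: D is followed by P, add FIRST(P) \ {ε} = { ',', '/', 'id' }
In D → P D: D is at the end; this adds FOLLOW(D) to itself — nothing new

The FOLLOW sets referred to above (computed the same way, to a fixed point):
  FOLLOW(P) = { $, ',', '/', 'id' }

Taking the union: FOLLOW(D) = { $, ',', '/', 'id' }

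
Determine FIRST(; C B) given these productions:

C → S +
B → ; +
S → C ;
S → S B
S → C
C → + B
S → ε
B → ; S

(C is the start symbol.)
{ ';' }

To compute FIRST(; C B), process the symbols left to right:
Symbol ; is a terminal. Add ';' and stop.
FIRST(; C B) = { ';' }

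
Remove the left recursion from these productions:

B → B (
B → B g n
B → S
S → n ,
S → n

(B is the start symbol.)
B is directly left-recursive. The standard transformation for
  A → A α₁ | ... | A α_m | β₁ | ... | β_n
is
  A  → β₁ A' | ... | β_n A'
  A' → α₁ A' | ... | α_m A' | ε

B → S becomes B → S B'
B → B ( becomes B' → ( B'
B → B g n becomes B' → g n B'
Add B' → ε

Productions for other non-terminals are unchanged:
  S → n ,
  S → n

Resulting grammar:
B → S B'
B' → ( B'
B' → g n B'
B' → ε
S → n ,
S → n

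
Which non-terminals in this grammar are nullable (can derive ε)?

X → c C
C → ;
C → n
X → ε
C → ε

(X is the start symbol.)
A non-terminal is nullable if it can derive ε (the empty string): either it has an ε-production, or it has a production whose right-hand side consists entirely of nullable non-terminals.

ε-productions: X → ε, C → ε
So X, C are immediately nullable.
Every non-terminal is now nullable.
Nullable = { 'C', 'X' }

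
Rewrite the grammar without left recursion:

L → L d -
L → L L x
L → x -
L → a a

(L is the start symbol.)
L is directly left-recursive. The standard transformation for
  A → A α₁ | ... | A α_m | β₁ | ... | β_n
is
  A  → β₁ A' | ... | β_n A'
  A' → α₁ A' | ... | α_m A' | ε

L → x - becomes L → x - L'
L → a a becomes L → a a L'
L → L d - becomes L' → d - L'
L → L L x becomes L' → L x L'
Add L' → ε

Resulting grammar:
L → x - L'
L → a a L'
L' → d - L'
L' → L x L'
L' → ε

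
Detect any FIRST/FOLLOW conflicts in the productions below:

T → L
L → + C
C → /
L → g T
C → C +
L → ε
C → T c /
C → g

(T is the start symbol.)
A FIRST/FOLLOW conflict occurs when a non-terminal N has a nullable alternative N → β (β ⇒* ε) and another alternative N → α with FIRST(α) ∩ FOLLOW(N) ≠ ∅: on such a lookahead the parser cannot decide between expanding α and letting N vanish via β.

Nullable non-terminals: L, T.

L: nullable alternative(s) L → ε; FOLLOW(L) = { $, 'c' }
  L → + C: FIRST \ {ε} = { '+' } — disjoint from FOLLOW(L)
  L → g T: FIRST \ {ε} = { 'g' } — disjoint from FOLLOW(L)
  L → ε: FIRST \ {ε} = { } — this is the only nullable alternative, skip
T has a nullable alternative but only one production, so nothing to check.

C has no nullable alternative, so no FIRST/FOLLOW check is needed there.

No FIRST/FOLLOW conflicts found.

Answer: No FIRST/FOLLOW conflicts.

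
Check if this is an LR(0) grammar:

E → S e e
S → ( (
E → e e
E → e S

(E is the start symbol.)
Yes, the grammar is LR(0)

Augment with E' → E and build the canonical LR(0) collection (I0 = CLOSURE({[E' → . E]}), then GOTO on every symbol after a dot until no new states appear). It has 10 states:
  I0: { [E → . S e e], [E → . e S], [E → . e e], [E' → . E], [S → . ( (] }  — shift
  I1: { [S → ( . (] }  — shift
  I2: { [E' → E .] }  — accept
  I3: { [E → S . e e] }  — shift
  I4: { [E → e . S], [E → e . e], [S → . ( (] }  — shift
  I5: { [E → e S .] }  — reduce
  I6: { [E → e e .] }  — reduce
  I7: { [E → S e . e] }  — shift
  I8: { [E → S e e .] }  — reduce
  I9: { [S → ( ( .] }  — reduce

Every state is either a pure shift/goto state or contains exactly one complete item and nothing to shift — no conflicts. The grammar is LR(0).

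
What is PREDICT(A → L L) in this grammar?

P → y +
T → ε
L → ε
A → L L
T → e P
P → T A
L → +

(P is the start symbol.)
{ $, '+' }

PREDICT(A → L L) = (FIRST(RHS) \ {ε}) ∪ (FOLLOW(A) if ε ∈ FIRST(RHS), i.e. RHS ⇒* ε)
FIRST(L) = { '+', ε }
FIRST(L L) = { '+', ε }
ε ∈ FIRST(L L) (the right-hand side is nullable), so add FOLLOW(A) = { $, '+' }
PREDICT(A → L L) = { $, '+' }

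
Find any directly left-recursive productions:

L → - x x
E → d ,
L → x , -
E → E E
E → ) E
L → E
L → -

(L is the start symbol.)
Direct left recursion occurs when N → N α for some non-terminal N (the right-hand side begins with the left-hand side itself).

L → - x x: starts with '-'
E → d ,: starts with d
L → x , -: starts with x
E → E E: LEFT RECURSIVE (starts with E)
E → ) E: starts with ')'
L → E: starts with E
L → -: starts with '-'

The grammar has direct left recursion on: E.

Answer: Yes, E is left-recursive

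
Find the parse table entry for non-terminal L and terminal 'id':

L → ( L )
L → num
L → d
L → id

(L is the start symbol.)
L → id

To find M[L, 'id'], we find productions for L where 'id' is in the predict set (PREDICT(N → α) = (FIRST(α) \ {ε}) ∪ (FOLLOW(N) if α ⇒* ε)).

L → ( L ): PREDICT = { '(' }
L → num: PREDICT = { 'num' }
L → d: PREDICT = { 'd' }
L → id: PREDICT = { 'id' }
  'id' is in predict set, so this production goes in M[L, 'id']

M[L, 'id'] = L → id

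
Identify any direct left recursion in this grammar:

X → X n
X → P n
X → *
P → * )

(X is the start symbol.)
X → X n: LEFT RECURSIVE (starts with X)
X → P n: starts with P
X → *: starts with '*'
P → * ): starts with '*'

The grammar has direct left recursion on: X.

Answer: Yes, X is left-recursive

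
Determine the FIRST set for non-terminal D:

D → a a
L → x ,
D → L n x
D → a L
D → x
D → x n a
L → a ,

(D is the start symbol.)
{ 'a', 'x' }

To compute FIRST(D), examine every production with D on the left-hand side, reading each right-hand side left to right until a non-nullable symbol is reached.

FIRST sets of the other non-terminals involved (by the same procedure, iterated to a fixed point):
  FIRST(L) = { 'a', 'x' }

From D → a a:
  - a is a terminal: add 'a' and stop
From D → L n x:
  - L is a non-terminal: add FIRST(L) \ {ε} = { 'a', 'x' }
    L is not nullable, so stop
From D → a L:
  - a is a terminal: add 'a' and stop
From D → x:
  - x is a terminal: add 'x' and stop
From D → x n a:
  - x is a terminal: add 'x' and stop

Collecting: FIRST(D) = { 'a', 'x' }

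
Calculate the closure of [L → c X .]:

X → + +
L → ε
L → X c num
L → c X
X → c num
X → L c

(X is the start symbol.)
Start with: [L → c X .]
The dot is at the end, so nothing is added.

CLOSURE = { [L → c X .] }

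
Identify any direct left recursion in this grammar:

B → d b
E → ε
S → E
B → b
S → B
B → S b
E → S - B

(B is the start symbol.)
Direct left recursion occurs when N → N α for some non-terminal N (the right-hand side begins with the left-hand side itself).

B → d b: starts with d
E → ε: starts with ε
S → E: starts with E
B → b: starts with b
S → B: starts with B
B → S b: starts with S
E → S - B: starts with S

No direct left recursion found.

Answer: No direct left recursion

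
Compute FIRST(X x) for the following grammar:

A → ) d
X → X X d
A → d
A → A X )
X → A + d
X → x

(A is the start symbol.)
FIRST sets of the non-terminals involved (from the grammar, by fixed-point iteration):
  FIRST(X) = { ')', 'd', 'x' }

To compute FIRST(X x), process the symbols left to right:
Symbol X is a non-terminal. Add FIRST(X) \ {ε} = { ')', 'd', 'x' }
X is not nullable (ε ∉ FIRST(X)), so stop here.
FIRST(X x) = { ')', 'd', 'x' }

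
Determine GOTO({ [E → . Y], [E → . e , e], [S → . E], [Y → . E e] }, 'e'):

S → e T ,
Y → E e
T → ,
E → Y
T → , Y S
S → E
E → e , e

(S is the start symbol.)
GOTO(I, 'e') = CLOSURE({ [A → αX.β] : [A → α.Xβ] ∈ I, X = 'e' })

Items with dot before 'e', with the dot advanced:
  [E → . e , e] → [E → e . , e]
Closure adds nothing (no advanced item has the dot before a non-terminal).

GOTO = { [E → e . , e] }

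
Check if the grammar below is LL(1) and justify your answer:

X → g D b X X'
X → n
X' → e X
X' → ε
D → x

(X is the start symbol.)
A grammar is LL(1) if for each non-terminal N with multiple productions, the predict sets of those productions are pairwise disjoint, where PREDICT(N → α) = (FIRST(α) \ {ε}) ∪ (FOLLOW(N) if α ⇒* ε).

Relevant sets:
  FOLLOW(X') = { $, 'e' }

For X:
  PREDICT(X → g D b X X') = { 'g' }
  PREDICT(X → n) = { 'n' }
For X':
  PREDICT(X' → e X) = { 'e' }
  PREDICT(X' → ε) = { $, 'e' }
D has a single production, so nothing to check there.

Conflict found: Predict set conflict for X': { 'e' }
The grammar is NOT LL(1).

Answer: No. Predict set conflict for X': { 'e' }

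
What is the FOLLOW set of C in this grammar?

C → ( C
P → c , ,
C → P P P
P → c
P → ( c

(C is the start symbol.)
To compute FOLLOW(C), find every occurrence of C on a right-hand side N → α C β: add FIRST(β) \ {ε}, and if β is empty or nullable also add FOLLOW(N). Iterate to a fixed point.

C is the start symbol, so $ ∈ FOLLOW(C).
In C → ( C: C is at the end; this adds FOLLOW(C) to itself — nothing new

Taking the union: FOLLOW(C) = { $ }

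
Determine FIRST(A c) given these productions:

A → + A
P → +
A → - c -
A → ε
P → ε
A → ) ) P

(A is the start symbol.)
{ ')', '+', '-', 'c' }

FIRST sets of the non-terminals involved (from the grammar, by fixed-point iteration):
  FIRST(A) = { ')', '+', '-', ε }

To compute FIRST(A c), process the symbols left to right:
Symbol A is a non-terminal. Add FIRST(A) \ {ε} = { ')', '+', '-' }
A is nullable (ε ∈ FIRST(A)), continue to the next symbol.
Symbol c is a terminal. Add 'c' and stop.
FIRST(A c) = { ')', '+', '-', 'c' }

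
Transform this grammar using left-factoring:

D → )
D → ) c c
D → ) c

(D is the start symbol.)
Left-factoring transforms A → αβ₁ | αβ₂ into A → αA' and A' → β₁ | β₂
(α is the longest common prefix among the alternatives). Repeat until
no nonterminal has two alternatives with a common prefix.

Round 1: D has alternatives sharing prefix ')'. Introduce D': D → ) D'
  Add: D' → ε
  Add: D' → c c
  Add: D' → c

Round 2: D' has alternatives sharing prefix 'c'. Introduce D'': D' → c D''
  Add: D'' → c
  Add: D'' → ε

No remaining common prefixes — done.

Resulting grammar:
D → ) D'
D' → ε
D' → c D''
D'' → c
D'' → ε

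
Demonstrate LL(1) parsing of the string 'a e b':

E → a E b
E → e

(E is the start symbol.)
Stack is shown with the top on the left.

Stack    Input    Action
------------------------
E $      a e b $  output E → a E b
a E b $  a e b $  match 'a'
E b $    e b $    output E → e
e b $    e b $    match 'e'
b $      b $      match 'b'
$        $        accept

The string is accepted.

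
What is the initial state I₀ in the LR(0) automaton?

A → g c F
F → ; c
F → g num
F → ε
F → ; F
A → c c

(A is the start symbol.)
First, augment the grammar with A' → A
I₀ = CLOSURE({ [A' → . A] }):
  [A' → . A] has the dot before A: add [A → . g c F], [A → . c c]
No further items can be added.

I₀ = { [A → . c c], [A → . g c F], [A' → . A] }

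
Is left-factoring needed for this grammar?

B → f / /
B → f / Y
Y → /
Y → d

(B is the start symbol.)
Left-factoring is needed when two productions for the same non-terminal
share a common prefix on the right-hand side.

Productions for B:
  B → f / /
  B → f / Y
Productions for Y:
  Y → /
  Y → d

Found common prefix 'f /' in productions for B

Answer: Yes, B has productions with common prefix 'f /'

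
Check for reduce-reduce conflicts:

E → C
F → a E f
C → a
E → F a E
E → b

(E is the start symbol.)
No reduce-reduce conflicts

Augment with E' → E and build the canonical LR(0) collection (I0 = CLOSURE({[E' → . E]}), then GOTO on every symbol after a dot until no new states appear). It has 10 states:
  I0: { [C → . a], [E → . C], [E → . F a E], [E → . b], [E' → . E], [F → . a E f] }  — shift
  I1: { [E → C .] }  — reduce
  I2: { [E' → E .] }  — accept
  I3: { [E → F . a E] }  — shift
  I4: { [C → . a], [C → a .], [E → . C], [E → . F a E], [E → . b], [F → . a E f], [F → a . E f] }  — shift, reduce
  I5: { [E → b .] }  — reduce
  I6: { [F → a E . f] }  — shift
  I7: { [F → a E f .] }  — reduce
  I8: { [C → . a], [E → . C], [E → . F a E], [E → . b], [E → F a . E], [F → . a E f] }  — shift
  I9: { [E → F a E .] }  — reduce

No state contains more than one complete item.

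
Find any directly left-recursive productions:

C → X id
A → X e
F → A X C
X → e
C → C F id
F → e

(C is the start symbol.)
C → X id: starts with X
A → X e: starts with X
F → A X C: starts with A
X → e: starts with e
C → C F id: LEFT RECURSIVE (starts with C)
F → e: starts with e

The grammar has direct left recursion on: C.

Answer: Yes, C is left-recursive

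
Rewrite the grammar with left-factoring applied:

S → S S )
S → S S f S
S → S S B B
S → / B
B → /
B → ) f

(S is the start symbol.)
Left-factoring transforms A → αβ₁ | αβ₂ into A → αA' and A' → β₁ | β₂
(α is the longest common prefix among the alternatives). Repeat until
no nonterminal has two alternatives with a common prefix.

Round 1: S has alternatives sharing prefix 'S S'. Introduce S': S → S S S'
  Add: S' → )
  Add: S' → f S
  Add: S' → B B

No remaining common prefixes — done.

Resulting grammar:
S → S S S'
S' → )
S' → f S
S' → B B
S → / B
B → /
B → ) f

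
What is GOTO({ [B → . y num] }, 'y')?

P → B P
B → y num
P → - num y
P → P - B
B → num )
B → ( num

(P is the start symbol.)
GOTO(I, 'y') = CLOSURE({ [A → αX.β] : [A → α.Xβ] ∈ I, X = 'y' })

Items with dot before 'y', with the dot advanced:
  [B → . y num] → [B → y . num]
Closure adds nothing (no advanced item has the dot before a non-terminal).

GOTO = { [B → y . num] }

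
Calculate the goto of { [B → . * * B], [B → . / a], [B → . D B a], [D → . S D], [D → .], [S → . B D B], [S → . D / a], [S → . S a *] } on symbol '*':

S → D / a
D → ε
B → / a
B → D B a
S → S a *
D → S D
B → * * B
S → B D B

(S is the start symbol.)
GOTO(I, '*') = CLOSURE({ [A → αX.β] : [A → α.Xβ] ∈ I, X = '*' })

Items with dot before '*', with the dot advanced:
  [B → . * * B] → [B → * . * B]
Closure adds nothing (no advanced item has the dot before a non-terminal).

GOTO = { [B → * . * B] }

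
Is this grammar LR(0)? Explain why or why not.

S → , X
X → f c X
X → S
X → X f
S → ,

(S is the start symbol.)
A grammar is LR(0) if no state in the canonical LR(0) collection has:
  - both a shift item (dot before a terminal) and a complete item (shift-reduce conflict), or
  - two or more complete items (reduce-reduce conflict; the accept item [S' → S .] counts as a complete item here).

Augment with S' → S and build the canonical LR(0) collection (I0 = CLOSURE({[S' → . S]}), then GOTO on every symbol after a dot until no new states appear). It has 9 states:
  I0: { [S → . , X], [S → . ,], [S' → . S] }  — shift
  I1: { [S → , . X], [S → , .], [S → . , X], [S → . ,], [X → . S], [X → . X f], [X → . f c X] }  — shift, reduce
  I2: { [S' → S .] }  — accept
  I3: { [X → S .] }  — reduce
  I4: { [S → , X .], [X → X . f] }  — shift, reduce
  I5: { [X → f . c X] }  — shift
  I6: { [S → . , X], [S → . ,], [X → . S], [X → . X f], [X → . f c X], [X → f c . X] }  — shift
  I7: { [X → X . f], [X → f c X .] }  — shift, reduce
  I8: { [X → X f .] }  — reduce

Conflict in state I1:
  Shift-reduce conflict between [S → , .] and [S → . ,]
So the grammar is NOT LR(0).

Answer: No. Shift-reduce conflict between [S → , .] and [S → . ,]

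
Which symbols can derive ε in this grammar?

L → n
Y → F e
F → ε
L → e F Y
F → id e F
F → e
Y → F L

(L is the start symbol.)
{ 'F' }

A non-terminal is nullable if it can derive ε (the empty string): either it has an ε-production, or it has a production whose right-hand side consists entirely of nullable non-terminals.

ε-productions: F → ε
So F is immediately nullable.
No further non-terminal can be added: every production for the remaining non-terminals contains a terminal or a non-nullable non-terminal.
Nullable = { 'F' }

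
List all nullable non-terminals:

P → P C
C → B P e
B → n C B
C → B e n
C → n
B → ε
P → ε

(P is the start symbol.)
A non-terminal is nullable if it can derive ε (the empty string): either it has an ε-production, or it has a production whose right-hand side consists entirely of nullable non-terminals.

ε-productions: B → ε, P → ε
So B, P are immediately nullable.
No further non-terminal can be added: every production for the remaining non-terminals contains a terminal or a non-nullable non-terminal.
Nullable = { 'B', 'P' }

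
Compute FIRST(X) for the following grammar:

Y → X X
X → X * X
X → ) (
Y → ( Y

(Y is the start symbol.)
To compute FIRST(X), examine every production with X on the left-hand side, reading each right-hand side left to right until a non-nullable symbol is reached.

From X → X * X:
  - X is the symbol being defined: contributes nothing new
    X is not nullable, so stop
From X → ) (:
  - ')' is a terminal: add ')' and stop

Collecting: FIRST(X) = { ')' }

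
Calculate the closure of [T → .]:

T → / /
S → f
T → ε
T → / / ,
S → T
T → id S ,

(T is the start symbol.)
Start with: [T → .]
The dot is at the end, so nothing is added.

CLOSURE = { [T → .] }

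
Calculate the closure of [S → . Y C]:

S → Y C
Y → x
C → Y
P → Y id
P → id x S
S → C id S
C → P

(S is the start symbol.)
{ [S → . Y C], [Y → . x] }

To compute CLOSURE, for each item [A → α.Bβ] where B is a non-terminal, add [B → .γ] for all productions B → γ; repeat for the newly added items until nothing changes.

Start with: [S → . Y C]
  [S → . Y C] has the dot before Y: add [Y → . x]
No further items can be added.

CLOSURE = { [S → . Y C], [Y → . x] }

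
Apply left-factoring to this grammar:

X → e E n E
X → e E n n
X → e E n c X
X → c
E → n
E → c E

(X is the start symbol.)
Left-factoring transforms A → αβ₁ | αβ₂ into A → αA' and A' → β₁ | β₂
(α is the longest common prefix among the alternatives). Repeat until
no nonterminal has two alternatives with a common prefix.

Round 1: X has alternatives sharing prefix 'e E n'. Introduce X': X → e E n X'
  Add: X' → E
  Add: X' → n
  Add: X' → c X

No remaining common prefixes — done.

Resulting grammar:
X → e E n X'
X' → E
X' → n
X' → c X
X → c
E → n
E → c E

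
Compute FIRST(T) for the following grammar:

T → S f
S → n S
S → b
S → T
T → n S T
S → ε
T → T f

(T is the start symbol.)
To compute FIRST(T), examine every production with T on the left-hand side, reading each right-hand side left to right until a non-nullable symbol is reached.

FIRST sets of the other non-terminals involved (by the same procedure, iterated to a fixed point):
  FIRST(S) = { 'b', 'f', 'n', ε }

From T → S f:
  - S is a non-terminal: add FIRST(S) \ {ε} = { 'b', 'f', 'n' }
    S is nullable, so continue to the next symbol
  - f is a terminal: add 'f' and stop
From T → n S T:
  - n is a terminal: add 'n' and stop
From T → T f:
  - T is the symbol being defined: contributes nothing new
    T is not nullable, so stop

Collecting: FIRST(T) = { 'b', 'f', 'n' }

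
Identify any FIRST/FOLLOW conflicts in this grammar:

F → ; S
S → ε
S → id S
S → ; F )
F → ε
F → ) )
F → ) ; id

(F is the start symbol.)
Yes. F → ')' ')' with FOLLOW(F) on { ')' }; F → ')' ';' id with FOLLOW(F) on { ')' }

A FIRST/FOLLOW conflict occurs when a non-terminal N has a nullable alternative N → β (β ⇒* ε) and another alternative N → α with FIRST(α) ∩ FOLLOW(N) ≠ ∅: on such a lookahead the parser cannot decide between expanding α and letting N vanish via β.

Nullable non-terminals: F, S.

F: nullable alternative(s) F → ε; FOLLOW(F) = { $, ')' }
  F → ; S: FIRST \ {ε} = { ';' } — disjoint from FOLLOW(F)
  F → ε: FIRST \ {ε} = { } — this is the only nullable alternative, skip
  F → ) ): FIRST \ {ε} = { ')' } — overlaps FOLLOW(F) on { ')' }: CONFLICT
  F → ) ; id: FIRST \ {ε} = { ')' } — overlaps FOLLOW(F) on { ')' }: CONFLICT

S: nullable alternative(s) S → ε; FOLLOW(S) = { $, ')' }
  S → ε: FIRST \ {ε} = { } — this is the only nullable alternative, skip
  S → id S: FIRST \ {ε} = { 'id' } — disjoint from FOLLOW(S)
  S → ; F ): FIRST \ {ε} = { ';' } — disjoint from FOLLOW(S)

So the grammar has 2 FIRST/FOLLOW conflicts (marked CONFLICT above).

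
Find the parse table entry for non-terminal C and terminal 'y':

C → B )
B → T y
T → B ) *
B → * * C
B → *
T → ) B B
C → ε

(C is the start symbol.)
To find M[C, 'y'], we find productions for C where 'y' is in the predict set (PREDICT(N → α) = (FIRST(α) \ {ε}) ∪ (FOLLOW(N) if α ⇒* ε)).

Relevant sets:
  FIRST(B) = { ')', '*' }
  FOLLOW(C) = { $, ')', '*', 'y' }

C → B ): PREDICT = { ')', '*' }
C → ε: PREDICT = { $, ')', '*', 'y' }
  'y' is in predict set, so this production goes in M[C, 'y']

M[C, 'y'] = C → ε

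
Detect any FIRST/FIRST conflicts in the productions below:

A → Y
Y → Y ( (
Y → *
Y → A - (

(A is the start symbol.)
FIRST sets of the non-terminals at (or reachable through a nullable prefix from) the front of some alternative:
  FIRST(Y) = { '*' }
  FIRST(A) = { '*' }

Productions for Y:
  Y → Y ( (: FIRST = { '*' }
  Y → *: FIRST = { '*' }
  Y → A - (: FIRST = { '*' }
A has only one production, so no FIRST/FIRST conflict is possible there.

Conflict for Y: Y → Y ( ( and Y → *
  Overlap: { '*' }
Conflict for Y: Y → Y ( ( and Y → A - (
  Overlap: { '*' }
Conflict for Y: Y → * and Y → A - (
  Overlap: { '*' }

Answer: Yes. Y → Y '(' '(' / Y → '*' on { '*' }; Y → Y '(' '(' / Y → A '-' '(' on { '*' }; Y → '*' / Y → A '-' '(' on { '*' }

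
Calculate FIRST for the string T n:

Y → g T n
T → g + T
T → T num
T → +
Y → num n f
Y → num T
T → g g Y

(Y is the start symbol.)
{ '+', 'g' }

FIRST sets of the non-terminals involved (from the grammar, by fixed-point iteration):
  FIRST(T) = { '+', 'g' }

To compute FIRST(T n), process the symbols left to right:
Symbol T is a non-terminal. Add FIRST(T) \ {ε} = { '+', 'g' }
T is not nullable (ε ∉ FIRST(T)), so stop here.
FIRST(T n) = { '+', 'g' }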